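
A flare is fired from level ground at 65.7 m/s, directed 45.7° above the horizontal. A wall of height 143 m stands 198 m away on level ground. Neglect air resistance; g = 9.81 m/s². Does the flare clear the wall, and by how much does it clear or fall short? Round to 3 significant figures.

v_x = 65.7 cos 45.7° = 45.89 m/s; v_y0 = 65.7 sin 45.7° = 47.02 m/s.
Time to reach the wall: t = 198 / 45.89 = 4.315 s.
Height at that point: y = 47.02×4.315 − 4.905×4.315² = 111.6 m.
That is 143 − 111.6 = 31.4 m below the top of the wall, so the flare does not clear it.

No — it falls 31.4 m short of clearing the wall.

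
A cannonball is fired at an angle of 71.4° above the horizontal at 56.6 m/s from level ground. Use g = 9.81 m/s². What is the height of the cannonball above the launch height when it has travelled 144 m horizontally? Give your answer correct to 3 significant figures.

v_x = 56.6 cos 71.4° = 18.05 m/s, v_y0 = 56.6 sin 71.4° = 53.64 m/s.
Time to reach x = 144 m: t = x / v_x = 144 / 18.05 = 7.978 s.
y = v_y0 t − ½ g t² = 53.64×7.978 − 4.905×7.978² = 116 m.

116 m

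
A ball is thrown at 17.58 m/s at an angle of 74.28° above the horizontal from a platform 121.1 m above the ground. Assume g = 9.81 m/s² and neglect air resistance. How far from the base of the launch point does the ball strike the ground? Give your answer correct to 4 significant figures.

33.27 m

Components: v_x = 17.58 cos 74.28° = 4.7631 m/s, v_y = 17.58 sin 74.28° = 16.922 m/s.
Vertical: 0 = 121.1 + 16.922 t − ½(9.81) t² ⇒ 4.905 t² − 16.922 t − 121.1 = 0.
t = [16.922 + √(286.35 + 2376.0)] / 9.810 = 6.9847 s.
Horizontal: R = v_x · t = 4.7631 × 6.9847 = 33.27 m.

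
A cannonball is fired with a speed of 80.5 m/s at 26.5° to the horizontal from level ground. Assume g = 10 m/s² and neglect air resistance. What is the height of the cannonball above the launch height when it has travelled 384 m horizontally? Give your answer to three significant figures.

v_x = 80.5 cos 26.5° = 72.04 m/s, v_y0 = 80.5 sin 26.5° = 35.92 m/s.
Time to reach x = 384 m: t = x / v_x = 384 / 72.04 = 5.330 s.
y = v_y0 t − ½ g t² = 35.92×5.330 − 5.000×5.330² = 49.4 m.

49.4 m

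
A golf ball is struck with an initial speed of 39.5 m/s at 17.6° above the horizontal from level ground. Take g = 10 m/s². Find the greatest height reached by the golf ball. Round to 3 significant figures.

Vertical component of launch velocity: v_y = 39.5 sin 17.6° = 11.94 m/s.
At the highest point the vertical velocity is zero, so v_y² = 2 g h_max.
h_max = (11.94)² / (2 × 10) = 142.6 / 20.00 = 7.13 m.

7.13 m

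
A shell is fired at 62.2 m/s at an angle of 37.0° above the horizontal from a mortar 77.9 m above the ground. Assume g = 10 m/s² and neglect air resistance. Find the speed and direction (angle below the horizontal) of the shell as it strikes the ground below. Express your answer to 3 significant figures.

v_x = 62.2 cos 37.0° = 49.68 m/s (constant).
|v_y| at impact = √((37.43)² + 2×10×77.9) = 54.40 m/s.
Speed = √(49.68² + 54.40²) = 73.7 m/s; angle = arctan(54.40/49.68) = 47.6° below horizontal.

73.7 m/s at 47.6° below the horizontal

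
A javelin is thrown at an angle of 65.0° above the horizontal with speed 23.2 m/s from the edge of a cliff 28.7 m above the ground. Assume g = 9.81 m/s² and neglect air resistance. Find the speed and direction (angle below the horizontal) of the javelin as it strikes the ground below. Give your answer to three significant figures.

33.2 m/s at 72.8° below the horizontal

v_x = 23.2 cos 65.0° = 9.805 m/s (constant).
|v_y| at impact = √((21.03)² + 2×9.81×28.7) = 31.71 m/s.
Speed = √(9.805² + 31.71²) = 33.2 m/s; angle = arctan(31.71/9.805) = 72.8° below horizontal.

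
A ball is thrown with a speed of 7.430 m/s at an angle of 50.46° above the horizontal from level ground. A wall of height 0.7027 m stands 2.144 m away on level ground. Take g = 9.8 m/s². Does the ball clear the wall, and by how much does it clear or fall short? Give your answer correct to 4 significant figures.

v_x = 7.430 cos 50.46° = 4.7301 m/s; v_y0 = 7.430 sin 50.46° = 5.7299 m/s.
Time to reach the wall: t = 2.144 / 4.7301 = 0.45327 s.
Height at that point: y = 5.7299×0.45327 − 4.900×0.45327² = 1.5905 m.
That is 1.5905 − 0.7027 = 0.8878 m above the top of the wall, so the ball clears it.

Yes — it clears the wall by 0.8878 m.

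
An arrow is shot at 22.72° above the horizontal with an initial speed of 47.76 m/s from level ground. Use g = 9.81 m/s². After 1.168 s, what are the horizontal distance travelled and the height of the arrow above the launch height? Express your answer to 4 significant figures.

x = 51.46 m, y = 14.85 m

v_x = 47.76 cos 22.72° = 44.054 m/s; v_y0 = 47.76 sin 22.72° = 18.446 m/s.
x = v_x t = 44.054 × 1.168 = 51.46 m.
y = v_y0 t − ½ g t² = 18.446×1.168 − 4.905×1.168² = 14.85 m.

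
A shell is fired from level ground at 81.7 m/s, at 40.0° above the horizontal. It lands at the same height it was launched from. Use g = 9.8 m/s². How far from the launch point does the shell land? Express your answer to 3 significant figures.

671 m

Components: v_x = 81.7 cos 40.0° = 62.59 m/s, v_y = 81.7 sin 40.0° = 52.52 m/s.
Time of flight (same landing height): t = 2 v_y / g = 2 × 52.52 / 9.8 = 10.72 s.
Range: R = v_x · t = 62.59 × 10.72 = 671 m.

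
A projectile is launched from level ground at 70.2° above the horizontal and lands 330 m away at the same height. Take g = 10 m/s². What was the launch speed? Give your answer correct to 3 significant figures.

On level ground, R = v₀² sin(2θ) / g, so v₀ = √(R g / sin 2θ).
sin(2 × 70.2°) = 0.6374.
v₀ = √(330 × 10 / 0.6374) = √5177 = 72.0 m/s.

72.0 m/s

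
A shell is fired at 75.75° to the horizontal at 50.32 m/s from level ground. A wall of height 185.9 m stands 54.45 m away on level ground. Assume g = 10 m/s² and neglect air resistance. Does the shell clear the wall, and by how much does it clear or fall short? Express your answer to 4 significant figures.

v_x = 50.32 cos 75.75° = 12.386 m/s; v_y0 = 50.32 sin 75.75° = 48.772 m/s.
Time to reach the wall: t = 54.45 / 12.386 = 4.3961 s.
Height at that point: y = 48.772×4.3961 − 5.000×4.3961² = 117.78 m.
That is 185.9 − 117.78 = 68.12 m below the top of the wall, so the shell does not clear it.

No — it falls 68.12 m short of clearing the wall.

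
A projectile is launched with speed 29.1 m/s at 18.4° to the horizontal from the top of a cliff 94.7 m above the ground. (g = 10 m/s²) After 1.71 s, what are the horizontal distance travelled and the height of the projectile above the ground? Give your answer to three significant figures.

x = 47.2 m, y = 95.8 m

v_x = 29.1 cos 18.4° = 27.61 m/s; v_y0 = 29.1 sin 18.4° = 9.185 m/s.
x = v_x t = 27.61 × 1.71 = 47.2 m.
y = 94.7 + v_y0 t − ½ g t² = 95.8 m.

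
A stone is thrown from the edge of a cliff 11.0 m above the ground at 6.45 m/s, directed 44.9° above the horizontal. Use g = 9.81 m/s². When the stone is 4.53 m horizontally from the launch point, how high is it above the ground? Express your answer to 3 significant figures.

10.7 m

v_x = 6.45 cos 44.9° = 4.569 m/s, v_y0 = 6.45 sin 44.9° = 4.553 m/s.
Time to reach x = 4.53 m: t = x / v_x = 4.53 / 4.569 = 0.9915 s.
y = 11.0 + v_y0 t − ½ g t² = 11.0 + 4.553×0.9915 − 4.905×0.9915² = 10.7 m.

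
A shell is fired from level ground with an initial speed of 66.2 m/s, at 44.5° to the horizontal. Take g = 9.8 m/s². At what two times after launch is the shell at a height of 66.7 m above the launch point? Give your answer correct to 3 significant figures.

v_y0 = 66.2 sin 44.5° = 46.40 m/s.
Set y = v_y0 t − ½ g t² = 66.7: 4.900 t² − 46.40 t + 66.7 = 0.
t = [46.40 ± √(2153 − 1307)] / 9.8 = (46.40 ± 29.09) / 9.8, giving t = 1.77 s or t = 7.70 s.
So the shell is at 66.7 m at t = 1.77 s (rising) and t = 7.70 s (falling).

1.77 s and 7.70 s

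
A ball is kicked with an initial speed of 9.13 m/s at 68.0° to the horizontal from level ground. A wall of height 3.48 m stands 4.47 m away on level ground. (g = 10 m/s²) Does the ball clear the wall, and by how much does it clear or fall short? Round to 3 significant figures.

No — it falls 0.957 m short of clearing the wall.

v_x = 9.13 cos 68.0° = 3.420 m/s; v_y0 = 9.13 sin 68.0° = 8.465 m/s.
Time to reach the wall: t = 4.47 / 3.420 = 1.307 s.
Height at that point: y = 8.465×1.307 − 5.000×1.307² = 2.523 m.
That is 3.48 − 2.523 = 0.957 m below the top of the wall, so the ball does not clear it.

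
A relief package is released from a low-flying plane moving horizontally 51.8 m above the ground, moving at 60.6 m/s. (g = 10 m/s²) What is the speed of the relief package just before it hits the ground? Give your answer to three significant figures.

68.6 m/s

Fall time: t = √(2 × 51.8 / 10) = 3.219 s.
At impact: v_x = 60.6 m/s (unchanged), v_y = g t = 10 × 3.219 = 32.19 m/s.
Speed = √(v_x² + v_y²) = √(3672 + 1036) = 68.6 m/s.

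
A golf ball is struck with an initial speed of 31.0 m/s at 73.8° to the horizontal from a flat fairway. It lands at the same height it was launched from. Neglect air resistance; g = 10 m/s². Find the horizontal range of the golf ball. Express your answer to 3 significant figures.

Components: v_x = 31.0 cos 73.8° = 8.649 m/s, v_y = 31.0 sin 73.8° = 29.77 m/s.
Time of flight (same landing height): t = 2 v_y / g = 2 × 29.77 / 10 = 5.954 s.
Range: R = v_x · t = 8.649 × 5.954 = 51.5 m.

51.5 m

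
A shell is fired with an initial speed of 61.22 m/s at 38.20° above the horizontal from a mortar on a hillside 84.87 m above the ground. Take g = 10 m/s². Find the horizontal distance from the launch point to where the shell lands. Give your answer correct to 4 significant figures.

Components: v_x = 61.22 cos 38.20° = 48.110 m/s, v_y = 61.22 sin 38.20° = 37.859 m/s.
Vertical: 0 = 84.87 + 37.859 t − ½(10) t² ⇒ 5.000 t² − 37.859 t − 84.87 = 0.
t = [37.859 + √(1433.3 + 1697.4)] / 10.00 = 9.3812 s.
Horizontal: R = v_x · t = 48.110 × 9.3812 = 451.3 m.

451.3 m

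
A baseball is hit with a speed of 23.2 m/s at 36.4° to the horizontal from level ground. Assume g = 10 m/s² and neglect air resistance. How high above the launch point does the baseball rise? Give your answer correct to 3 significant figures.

Vertical component of launch velocity: v_y = 23.2 sin 36.4° = 13.77 m/s.
At the highest point the vertical velocity is zero, so v_y² = 2 g h_max.
h_max = (13.77)² / (2 × 10) = 189.6 / 20.00 = 9.48 m.

9.48 m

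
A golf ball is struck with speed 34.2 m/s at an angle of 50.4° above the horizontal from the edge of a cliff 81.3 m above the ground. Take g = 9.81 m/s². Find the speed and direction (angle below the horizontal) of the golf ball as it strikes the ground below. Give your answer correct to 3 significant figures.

v_x = 34.2 cos 50.4° = 21.80 m/s (constant).
|v_y| at impact = √((26.35)² + 2×9.81×81.3) = 47.85 m/s.
Speed = √(21.80² + 47.85²) = 52.6 m/s; angle = arctan(47.85/21.80) = 65.5° below horizontal.

52.6 m/s at 65.5° below the horizontal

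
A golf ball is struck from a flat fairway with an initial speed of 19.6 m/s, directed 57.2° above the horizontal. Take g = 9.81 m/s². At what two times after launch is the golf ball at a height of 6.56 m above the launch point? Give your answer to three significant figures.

v_y0 = 19.6 sin 57.2° = 16.48 m/s.
Set y = v_y0 t − ½ g t² = 6.56: 4.905 t² − 16.48 t + 6.56 = 0.
t = [16.48 ± √(271.6 − 128.7)] / 9.81 = (16.48 ± 11.95) / 9.81, giving t = 0.462 s or t = 2.90 s.
So the golf ball is at 6.56 m at t = 0.462 s (rising) and t = 2.90 s (falling).

0.462 s and 2.90 s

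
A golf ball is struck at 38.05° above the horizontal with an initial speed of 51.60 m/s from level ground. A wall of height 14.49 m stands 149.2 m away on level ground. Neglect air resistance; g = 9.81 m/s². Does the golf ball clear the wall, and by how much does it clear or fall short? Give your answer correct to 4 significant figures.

Yes — it clears the wall by 36.16 m.

v_x = 51.60 cos 38.05° = 40.634 m/s; v_y0 = 51.60 sin 38.05° = 31.804 m/s.
Time to reach the wall: t = 149.2 / 40.634 = 3.6718 s.
Height at that point: y = 31.804×3.6718 − 4.905×3.6718² = 50.648 m.
That is 50.648 − 14.49 = 36.16 m above the top of the wall, so the golf ball clears it.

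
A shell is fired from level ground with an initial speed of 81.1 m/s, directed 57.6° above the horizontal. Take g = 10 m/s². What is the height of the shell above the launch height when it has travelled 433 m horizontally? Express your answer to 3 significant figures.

v_x = 81.1 cos 57.6° = 43.46 m/s, v_y0 = 81.1 sin 57.6° = 68.47 m/s.
Time to reach x = 433 m: t = x / v_x = 433 / 43.46 = 9.963 s.
y = v_y0 t − ½ g t² = 68.47×9.963 − 5.000×9.963² = 186 m.

186 m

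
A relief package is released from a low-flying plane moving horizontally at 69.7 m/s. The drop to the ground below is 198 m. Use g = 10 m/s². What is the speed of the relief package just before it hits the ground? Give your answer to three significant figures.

Fall time: t = √(2 × 198 / 10) = 6.293 s.
At impact: v_x = 69.7 m/s (unchanged), v_y = g t = 10 × 6.293 = 62.93 m/s.
Speed = √(v_x² + v_y²) = √(4858 + 3960) = 93.9 m/s.

93.9 m/s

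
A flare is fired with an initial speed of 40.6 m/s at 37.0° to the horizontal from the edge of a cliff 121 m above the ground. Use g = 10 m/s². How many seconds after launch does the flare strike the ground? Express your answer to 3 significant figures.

Vertical component: v_y = 40.6 sin 37.0° = 24.43 m/s.
Taking up as positive with launch at y = 121 m, landing at y = 0: 0 = 121 + 24.43 t − ½(10) t².
Solving 5.000 t² − 24.43 t − 121 = 0 gives t = [24.43 + √(24.43² + 4·5.000·121)] / 10.00 = 7.94 s.

7.94 s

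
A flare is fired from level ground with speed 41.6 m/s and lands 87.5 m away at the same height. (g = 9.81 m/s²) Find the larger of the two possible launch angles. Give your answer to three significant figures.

75.1°

Level-ground range: R = v₀² sin(2θ)/g ⇒ sin 2θ = R g / v₀² = 87.5×9.81/41.6² = 0.4960.
2θ = arcsin(0.4960) = 29.74° or 180° − 29.74° = 150.26°.
So θ = 14.9° or θ = 75.1°.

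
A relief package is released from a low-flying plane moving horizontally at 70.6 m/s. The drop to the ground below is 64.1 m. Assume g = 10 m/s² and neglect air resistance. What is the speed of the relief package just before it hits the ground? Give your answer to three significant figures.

Fall time: t = √(2 × 64.1 / 10) = 3.581 s.
At impact: v_x = 70.6 m/s (unchanged), v_y = g t = 10 × 3.581 = 35.81 m/s.
Speed = √(v_x² + v_y²) = √(4984 + 1282) = 79.2 m/s.

79.2 m/s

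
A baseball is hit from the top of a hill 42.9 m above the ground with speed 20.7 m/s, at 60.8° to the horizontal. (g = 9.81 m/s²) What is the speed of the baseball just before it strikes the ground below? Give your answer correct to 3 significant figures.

v_x = 20.7 cos 60.8° = 10.10 m/s is unchanged throughout.
For the vertical component, v_y² = v_y0² + 2 g h = (18.07)² + 2×9.81×42.9 = 1168, so |v_y| = 34.18 m/s.
Impact speed = √(v_x² + v_y²) = √(102.0 + 1168) = 35.6 m/s.

35.6 m/s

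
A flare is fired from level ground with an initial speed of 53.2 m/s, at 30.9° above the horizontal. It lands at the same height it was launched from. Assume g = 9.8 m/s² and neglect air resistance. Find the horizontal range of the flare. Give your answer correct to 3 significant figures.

Components: v_x = 53.2 cos 30.9° = 45.65 m/s, v_y = 53.2 sin 30.9° = 27.32 m/s.
Time of flight (same landing height): t = 2 v_y / g = 2 × 27.32 / 9.8 = 5.576 s.
Range: R = v_x · t = 45.65 × 5.576 = 255 m.

255 m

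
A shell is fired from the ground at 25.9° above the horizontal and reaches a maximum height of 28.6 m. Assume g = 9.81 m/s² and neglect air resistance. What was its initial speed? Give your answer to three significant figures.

54.2 m/s

At maximum height v_y = 0, so (v₀ sin θ)² = 2 g H.
v₀ sin 25.9° = √(2 × 9.81 × 28.6) = 23.69 m/s.
v₀ = 23.69 / sin 25.9° = 23.69 / 0.4368 = 54.2 m/s.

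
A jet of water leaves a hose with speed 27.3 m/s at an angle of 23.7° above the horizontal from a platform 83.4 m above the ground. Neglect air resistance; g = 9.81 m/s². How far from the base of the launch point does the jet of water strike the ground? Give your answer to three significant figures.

135 m

Components: v_x = 27.3 cos 23.7° = 25.00 m/s, v_y = 27.3 sin 23.7° = 10.97 m/s.
Vertical: 0 = 83.4 + 10.97 t − ½(9.81) t² ⇒ 4.905 t² − 10.97 t − 83.4 = 0.
t = [10.97 + √(120.3 + 1636)] / 9.810 = 5.390 s.
Horizontal: R = v_x · t = 25.00 × 5.390 = 135 m.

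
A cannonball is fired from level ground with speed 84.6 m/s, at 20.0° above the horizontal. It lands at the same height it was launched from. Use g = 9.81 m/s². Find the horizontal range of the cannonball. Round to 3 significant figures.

469 m

Components: v_x = 84.6 cos 20.0° = 79.50 m/s, v_y = 84.6 sin 20.0° = 28.93 m/s.
Time of flight (same landing height): t = 2 v_y / g = 2 × 28.93 / 9.81 = 5.898 s.
Range: R = v_x · t = 79.50 × 5.898 = 469 m.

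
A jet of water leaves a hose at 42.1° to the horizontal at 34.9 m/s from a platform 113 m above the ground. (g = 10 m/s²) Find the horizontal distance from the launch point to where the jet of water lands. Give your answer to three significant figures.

198 m

Components: v_x = 34.9 cos 42.1° = 25.89 m/s, v_y = 34.9 sin 42.1° = 23.40 m/s.
Vertical: 0 = 113 + 23.40 t − ½(10) t² ⇒ 5.000 t² − 23.40 t − 113 = 0.
t = [23.40 + √(547.6 + 2260)] / 10.00 = 7.639 s.
Horizontal: R = v_x · t = 25.89 × 7.639 = 198 m.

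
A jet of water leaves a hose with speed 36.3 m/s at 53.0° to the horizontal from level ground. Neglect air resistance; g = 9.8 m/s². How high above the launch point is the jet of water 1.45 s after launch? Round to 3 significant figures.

v_y0 = 36.3 sin 53.0° = 28.99 m/s.
y(t) = v_y0 t − ½ g t² = 28.99×1.45 − 4.900×1.45² = 31.7 m.

31.7 m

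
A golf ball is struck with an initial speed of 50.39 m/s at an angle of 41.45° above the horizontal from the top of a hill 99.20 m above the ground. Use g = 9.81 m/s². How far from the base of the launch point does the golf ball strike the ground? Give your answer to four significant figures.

341.4 m

Components: v_x = 50.39 cos 41.45° = 37.769 m/s, v_y = 50.39 sin 41.45° = 33.356 m/s.
Vertical: 0 = 99.20 + 33.356 t − ½(9.81) t² ⇒ 4.905 t² − 33.356 t − 99.20 = 0.
t = [33.356 + √(1112.6 + 1946.3)] / 9.810 = 9.0381 s.
Horizontal: R = v_x · t = 37.769 × 9.0381 = 341.4 m.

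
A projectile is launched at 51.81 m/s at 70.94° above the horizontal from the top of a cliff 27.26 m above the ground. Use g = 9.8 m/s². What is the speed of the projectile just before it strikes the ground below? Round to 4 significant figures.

56.73 m/s

v_x = 51.81 cos 70.94° = 16.919 m/s is unchanged throughout.
For the vertical component, v_y² = v_y0² + 2 g h = (48.970)² + 2×9.8×27.26 = 2932.4, so |v_y| = 54.152 m/s.
Impact speed = √(v_x² + v_y²) = √(286.25 + 2932.4) = 56.73 m/s.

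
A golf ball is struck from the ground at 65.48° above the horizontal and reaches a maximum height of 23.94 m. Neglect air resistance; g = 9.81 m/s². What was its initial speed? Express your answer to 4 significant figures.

At maximum height v_y = 0, so (v₀ sin θ)² = 2 g H.
v₀ sin 65.48° = √(2 × 9.81 × 23.94) = 21.673 m/s.
v₀ = 21.673 / sin 65.48° = 21.673 / 0.9098 = 23.82 m/s.

23.82 m/s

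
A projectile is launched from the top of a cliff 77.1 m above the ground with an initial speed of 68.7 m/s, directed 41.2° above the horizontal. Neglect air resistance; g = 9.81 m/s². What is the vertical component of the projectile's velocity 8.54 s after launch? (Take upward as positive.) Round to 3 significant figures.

Initial vertical component: v_y0 = 68.7 sin 41.2° = 45.25 m/s.
v_y(t) = v_y0 − g t = 45.25 − 9.81 × 8.54 = -38.5 m/s.

-38.5 m/s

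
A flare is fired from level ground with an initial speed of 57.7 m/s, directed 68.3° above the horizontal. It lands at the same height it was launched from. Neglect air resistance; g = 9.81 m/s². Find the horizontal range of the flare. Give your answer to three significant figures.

For level ground, R = v₀² sin(2θ) / g.
sin(2 × 68.3°) = sin 136.6° = 0.6871.
R = (57.7)² × 0.6871 / 9.81 = 233 m.

233 m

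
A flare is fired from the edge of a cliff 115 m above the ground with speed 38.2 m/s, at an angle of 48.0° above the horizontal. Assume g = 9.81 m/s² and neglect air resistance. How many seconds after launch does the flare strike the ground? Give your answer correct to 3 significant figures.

Vertical component: v_y = 38.2 sin 48.0° = 28.39 m/s.
Taking up as positive with launch at y = 115 m, landing at y = 0: 0 = 115 + 28.39 t − ½(9.81) t².
Solving 4.905 t² − 28.39 t − 115 = 0 gives t = [28.39 + √(28.39² + 4·4.905·115)] / 9.810 = 8.53 s.

8.53 s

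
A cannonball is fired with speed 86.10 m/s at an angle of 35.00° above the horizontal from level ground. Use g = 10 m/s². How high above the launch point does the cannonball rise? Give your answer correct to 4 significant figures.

Vertical component of launch velocity: v_y = 86.10 sin 35.00° = 49.385 m/s.
At the highest point the vertical velocity is zero, so v_y² = 2 g h_max.
h_max = (49.385)² / (2 × 10) = 2438.9 / 20.00 = 121.9 m.

121.9 m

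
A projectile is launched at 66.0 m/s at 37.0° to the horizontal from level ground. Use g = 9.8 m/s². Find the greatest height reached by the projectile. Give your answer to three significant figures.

Vertical component of launch velocity: v_y = 66.0 sin 37.0° = 39.72 m/s.
At the highest point the vertical velocity is zero, so v_y² = 2 g h_max.
h_max = (39.72)² / (2 × 9.8) = 1578 / 19.60 = 80.5 m.

80.5 m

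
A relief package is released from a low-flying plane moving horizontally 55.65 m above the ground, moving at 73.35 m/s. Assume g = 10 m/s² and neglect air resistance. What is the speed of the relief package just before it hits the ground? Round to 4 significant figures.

Fall time: t = √(2 × 55.65 / 10) = 3.3362 s.
At impact: v_x = 73.35 m/s (unchanged), v_y = g t = 10 × 3.3362 = 33.362 m/s.
Speed = √(v_x² + v_y²) = √(5380.2 + 1113.0) = 80.58 m/s.

80.58 m/s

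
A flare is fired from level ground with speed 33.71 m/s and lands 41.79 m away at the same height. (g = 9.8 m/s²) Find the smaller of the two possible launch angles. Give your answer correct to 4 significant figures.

10.56°

Level-ground range: R = v₀² sin(2θ)/g ⇒ sin 2θ = R g / v₀² = 41.79×9.8/33.71² = 0.3604.
2θ = arcsin(0.3604) = 21.125° or 180° − 21.125° = 158.875°.
So θ = 10.56° or θ = 79.44°.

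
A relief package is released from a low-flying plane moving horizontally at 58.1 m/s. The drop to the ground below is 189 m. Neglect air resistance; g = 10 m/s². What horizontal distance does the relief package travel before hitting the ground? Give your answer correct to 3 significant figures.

357 m

Initial vertical velocity is zero, so the fall time comes from h = ½ g t²: t = √(2 × 189 / 10) = 6.148 s.
Horizontal motion is uniform at 58.1 m/s, so x = 58.1 × 6.148 = 357 m.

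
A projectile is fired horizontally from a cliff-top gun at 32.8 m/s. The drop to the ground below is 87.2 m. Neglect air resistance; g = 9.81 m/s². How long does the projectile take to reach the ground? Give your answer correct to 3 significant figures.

The horizontal speed doesn't affect the fall. With v_y0 = 0, h = ½ g t².
t = √(2 × 87.2 / 9.81) = √17.78 = 4.22 s.

4.22 s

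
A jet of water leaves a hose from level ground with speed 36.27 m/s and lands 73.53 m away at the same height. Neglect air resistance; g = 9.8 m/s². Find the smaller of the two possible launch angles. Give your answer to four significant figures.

16.61°

Level-ground range: R = v₀² sin(2θ)/g ⇒ sin 2θ = R g / v₀² = 73.53×9.8/36.27² = 0.5478.
2θ = arcsin(0.5478) = 33.216° or 180° − 33.216° = 146.784°.
So θ = 16.61° or θ = 73.39°.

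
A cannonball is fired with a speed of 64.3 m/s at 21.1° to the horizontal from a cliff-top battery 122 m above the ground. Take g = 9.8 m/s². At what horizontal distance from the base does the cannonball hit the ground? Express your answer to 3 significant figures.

Components: v_x = 64.3 cos 21.1° = 59.99 m/s, v_y = 64.3 sin 21.1° = 23.15 m/s.
Vertical: 0 = 122 + 23.15 t − ½(9.8) t² ⇒ 4.900 t² − 23.15 t − 122 = 0.
t = [23.15 + √(535.9 + 2391)] / 9.800 = 7.883 s.
Horizontal: R = v_x · t = 59.99 × 7.883 = 473 m.

473 m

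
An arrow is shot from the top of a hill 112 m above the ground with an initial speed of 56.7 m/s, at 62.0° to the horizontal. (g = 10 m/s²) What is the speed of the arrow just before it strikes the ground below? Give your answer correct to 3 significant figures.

v_x = 56.7 cos 62.0° = 26.62 m/s is unchanged throughout.
For the vertical component, v_y² = v_y0² + 2 g h = (50.06)² + 2×10×112 = 4746, so |v_y| = 68.89 m/s.
Impact speed = √(v_x² + v_y²) = √(708.6 + 4746) = 73.9 m/s.

73.9 m/s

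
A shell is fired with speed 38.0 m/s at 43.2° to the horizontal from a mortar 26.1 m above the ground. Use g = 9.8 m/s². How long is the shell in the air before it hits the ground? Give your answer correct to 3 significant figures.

Vertical component: v_y = 38.0 sin 43.2° = 26.01 m/s.
Taking up as positive with launch at y = 26.1 m, landing at y = 0: 0 = 26.1 + 26.01 t − ½(9.8) t².
Solving 4.900 t² − 26.01 t − 26.1 = 0 gives t = [26.01 + √(26.01² + 4·4.900·26.1)] / 9.800 = 6.17 s.

6.17 s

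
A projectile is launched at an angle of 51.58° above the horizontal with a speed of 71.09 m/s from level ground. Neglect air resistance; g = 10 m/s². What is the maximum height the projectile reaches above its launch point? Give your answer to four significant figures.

Vertical component of launch velocity: v_y = 71.09 sin 51.58° = 55.697 m/s.
At the highest point the vertical velocity is zero, so v_y² = 2 g h_max.
h_max = (55.697)² / (2 × 10) = 3102.2 / 20.00 = 155.1 m.

155.1 m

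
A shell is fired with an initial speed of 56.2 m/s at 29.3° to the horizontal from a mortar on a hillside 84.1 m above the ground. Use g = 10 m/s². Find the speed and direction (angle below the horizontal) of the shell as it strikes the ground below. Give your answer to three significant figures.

v_x = 56.2 cos 29.3° = 49.01 m/s (constant).
|v_y| at impact = √((27.50)² + 2×10×84.1) = 49.38 m/s.
Speed = √(49.01² + 49.38²) = 69.6 m/s; angle = arctan(49.38/49.01) = 45.2° below horizontal.

69.6 m/s at 45.2° below the horizontal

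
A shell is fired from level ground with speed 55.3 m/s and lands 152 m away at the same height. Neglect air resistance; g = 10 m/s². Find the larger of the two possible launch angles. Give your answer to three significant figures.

75.1°

Level-ground range: R = v₀² sin(2θ)/g ⇒ sin 2θ = R g / v₀² = 152×10/55.3² = 0.4970.
2θ = arcsin(0.4970) = 29.80° or 180° − 29.80° = 150.20°.
So θ = 14.9° or θ = 75.1°.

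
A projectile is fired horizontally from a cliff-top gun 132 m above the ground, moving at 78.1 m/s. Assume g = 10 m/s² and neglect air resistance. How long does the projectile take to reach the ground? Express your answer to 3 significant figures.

5.14 s

The horizontal speed doesn't affect the fall. With v_y0 = 0, h = ½ g t².
t = √(2 × 132 / 10) = √26.40 = 5.14 s.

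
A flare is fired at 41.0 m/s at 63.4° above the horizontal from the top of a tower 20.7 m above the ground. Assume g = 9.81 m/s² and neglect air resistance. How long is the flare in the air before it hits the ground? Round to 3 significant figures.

Vertical component: v_y = 41.0 sin 63.4° = 36.66 m/s.
Taking up as positive with launch at y = 20.7 m, landing at y = 0: 0 = 20.7 + 36.66 t − ½(9.81) t².
Solving 4.905 t² − 36.66 t − 20.7 = 0 gives t = [36.66 + √(36.66² + 4·4.905·20.7)] / 9.810 = 8.00 s.

8.00 s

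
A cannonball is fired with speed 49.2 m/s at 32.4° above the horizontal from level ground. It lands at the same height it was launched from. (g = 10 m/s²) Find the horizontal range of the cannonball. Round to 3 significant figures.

Components: v_x = 49.2 cos 32.4° = 41.54 m/s, v_y = 49.2 sin 32.4° = 26.36 m/s.
Time of flight (same landing height): t = 2 v_y / g = 2 × 26.36 / 10 = 5.272 s.
Range: R = v_x · t = 41.54 × 5.272 = 219 m.

219 m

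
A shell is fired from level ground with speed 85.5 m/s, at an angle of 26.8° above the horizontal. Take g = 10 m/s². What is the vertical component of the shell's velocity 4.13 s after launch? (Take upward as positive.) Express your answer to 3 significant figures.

-2.75 m/s

Initial vertical component: v_y0 = 85.5 sin 26.8° = 38.55 m/s.
v_y(t) = v_y0 − g t = 38.55 − 10 × 4.13 = -2.75 m/s.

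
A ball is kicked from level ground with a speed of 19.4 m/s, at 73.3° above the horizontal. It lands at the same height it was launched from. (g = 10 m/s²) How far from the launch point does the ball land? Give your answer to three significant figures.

20.7 m

Components: v_x = 19.4 cos 73.3° = 5.575 m/s, v_y = 19.4 sin 73.3° = 18.58 m/s.
Time of flight (same landing height): t = 2 v_y / g = 2 × 18.58 / 10 = 3.716 s.
Range: R = v_x · t = 5.575 × 3.716 = 20.7 m.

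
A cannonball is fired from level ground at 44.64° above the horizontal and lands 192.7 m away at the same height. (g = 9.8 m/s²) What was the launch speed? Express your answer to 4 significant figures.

On level ground, R = v₀² sin(2θ) / g, so v₀ = √(R g / sin 2θ).
sin(2 × 44.64°) = 0.9999.
v₀ = √(192.7 × 9.8 / 0.9999) = √1888.6 = 43.46 m/s.

43.46 m/s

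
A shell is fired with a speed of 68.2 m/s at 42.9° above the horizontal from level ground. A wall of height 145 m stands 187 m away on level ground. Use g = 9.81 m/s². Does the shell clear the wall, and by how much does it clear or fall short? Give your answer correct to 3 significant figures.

v_x = 68.2 cos 42.9° = 49.96 m/s; v_y0 = 68.2 sin 42.9° = 46.43 m/s.
Time to reach the wall: t = 187 / 49.96 = 3.743 s.
Height at that point: y = 46.43×3.743 − 4.905×3.743² = 105.1 m.
That is 145 − 105.1 = 39.9 m below the top of the wall, so the shell does not clear it.

No — it falls 39.9 m short of clearing the wall.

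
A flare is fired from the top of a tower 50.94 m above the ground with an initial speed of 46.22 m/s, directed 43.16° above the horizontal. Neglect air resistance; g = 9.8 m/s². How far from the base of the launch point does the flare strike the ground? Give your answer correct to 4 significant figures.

Components: v_x = 46.22 cos 43.16° = 33.715 m/s, v_y = 46.22 sin 43.16° = 31.616 m/s.
Vertical: 0 = 50.94 + 31.616 t − ½(9.8) t² ⇒ 4.900 t² − 31.616 t − 50.94 = 0.
t = [31.616 + √(999.57 + 998.42)] / 9.800 = 7.7872 s.
Horizontal: R = v_x · t = 33.715 × 7.7872 = 262.5 m.

262.5 m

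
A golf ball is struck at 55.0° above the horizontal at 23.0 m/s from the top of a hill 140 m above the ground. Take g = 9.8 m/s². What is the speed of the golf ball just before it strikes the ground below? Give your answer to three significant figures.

v_x = 23.0 cos 55.0° = 13.19 m/s is unchanged throughout.
For the vertical component, v_y² = v_y0² + 2 g h = (18.84)² + 2×9.8×140 = 3099, so |v_y| = 55.67 m/s.
Impact speed = √(v_x² + v_y²) = √(174.0 + 3099) = 57.2 m/s.

57.2 m/s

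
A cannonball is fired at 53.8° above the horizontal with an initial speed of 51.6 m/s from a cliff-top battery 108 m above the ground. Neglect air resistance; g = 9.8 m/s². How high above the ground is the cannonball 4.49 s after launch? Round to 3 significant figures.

196 m

v_y0 = 51.6 sin 53.8° = 41.64 m/s.
y(t) = 108 + v_y0 t − ½ g t² = 108 + 41.64×4.49 − ½×9.8×4.49² = 196 m.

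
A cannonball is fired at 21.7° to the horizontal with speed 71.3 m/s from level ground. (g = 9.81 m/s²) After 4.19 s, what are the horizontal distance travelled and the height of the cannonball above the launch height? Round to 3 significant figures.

v_x = 71.3 cos 21.7° = 66.25 m/s; v_y0 = 71.3 sin 21.7° = 26.36 m/s.
x = v_x t = 66.25 × 4.19 = 278 m.
y = v_y0 t − ½ g t² = 26.36×4.19 − 4.905×4.19² = 24.3 m.

x = 278 m, y = 24.3 m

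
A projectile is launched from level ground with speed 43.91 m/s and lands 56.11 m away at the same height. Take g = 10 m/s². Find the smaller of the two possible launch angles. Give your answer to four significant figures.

8.459°

Level-ground range: R = v₀² sin(2θ)/g ⇒ sin 2θ = R g / v₀² = 56.11×10/43.91² = 0.2910.
2θ = arcsin(0.2910) = 16.918° or 180° − 16.918° = 163.082°.
So θ = 8.459° or θ = 81.54°.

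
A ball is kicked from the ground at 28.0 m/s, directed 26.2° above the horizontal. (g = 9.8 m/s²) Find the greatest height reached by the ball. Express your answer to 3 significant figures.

Vertical component of launch velocity: v_y = 28.0 sin 26.2° = 12.36 m/s.
At the highest point the vertical velocity is zero, so v_y² = 2 g h_max.
h_max = (12.36)² / (2 × 9.8) = 152.8 / 19.60 = 7.80 m.

7.80 m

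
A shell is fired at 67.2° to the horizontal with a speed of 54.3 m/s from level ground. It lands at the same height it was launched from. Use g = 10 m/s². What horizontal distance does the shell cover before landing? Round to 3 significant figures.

211 m

For level ground, R = v₀² sin(2θ) / g.
sin(2 × 67.2°) = sin 134.4° = 0.7145.
R = (54.3)² × 0.7145 / 10 = 211 m.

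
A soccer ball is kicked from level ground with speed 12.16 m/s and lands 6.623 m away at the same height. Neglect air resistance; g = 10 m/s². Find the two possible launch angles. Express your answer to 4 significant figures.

Level-ground range: R = v₀² sin(2θ)/g ⇒ sin 2θ = R g / v₀² = 6.623×10/12.16² = 0.4479.
2θ = arcsin(0.4479) = 26.609° or 180° − 26.609° = 153.391°.
So θ = 13.30° or θ = 76.70°.

13.30° and 76.70°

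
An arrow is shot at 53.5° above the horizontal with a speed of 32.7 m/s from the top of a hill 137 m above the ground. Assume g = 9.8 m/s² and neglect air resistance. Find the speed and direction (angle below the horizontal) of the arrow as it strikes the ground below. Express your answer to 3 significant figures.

v_x = 32.7 cos 53.5° = 19.45 m/s (constant).
|v_y| at impact = √((26.29)² + 2×9.8×137) = 58.11 m/s.
Speed = √(19.45² + 58.11²) = 61.3 m/s; angle = arctan(58.11/19.45) = 71.5° below horizontal.

61.3 m/s at 71.5° below the horizontal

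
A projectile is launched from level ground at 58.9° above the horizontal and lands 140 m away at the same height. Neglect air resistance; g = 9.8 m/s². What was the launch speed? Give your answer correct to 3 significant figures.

On level ground, R = v₀² sin(2θ) / g, so v₀ = √(R g / sin 2θ).
sin(2 × 58.9°) = 0.8846.
v₀ = √(140 × 9.8 / 0.8846) = √1551 = 39.4 m/s.

39.4 m/s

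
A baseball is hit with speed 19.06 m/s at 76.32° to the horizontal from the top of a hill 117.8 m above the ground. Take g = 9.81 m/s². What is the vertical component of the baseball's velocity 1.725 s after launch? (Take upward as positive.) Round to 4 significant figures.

Initial vertical component: v_y0 = 19.06 sin 76.32° = 18.519 m/s.
v_y(t) = v_y0 − g t = 18.519 − 9.81 × 1.725 = 1.597 m/s.

1.597 m/s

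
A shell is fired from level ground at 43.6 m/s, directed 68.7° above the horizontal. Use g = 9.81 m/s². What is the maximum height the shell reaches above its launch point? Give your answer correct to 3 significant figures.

Vertical component of launch velocity: v_y = 43.6 sin 68.7° = 40.62 m/s.
At the highest point the vertical velocity is zero, so v_y² = 2 g h_max.
h_max = (40.62)² / (2 × 9.81) = 1650 / 19.62 = 84.1 m.

84.1 m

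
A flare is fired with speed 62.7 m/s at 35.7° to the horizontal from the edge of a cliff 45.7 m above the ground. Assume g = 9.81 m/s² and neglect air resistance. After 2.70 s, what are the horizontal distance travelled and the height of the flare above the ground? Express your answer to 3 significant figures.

v_x = 62.7 cos 35.7° = 50.92 m/s; v_y0 = 62.7 sin 35.7° = 36.59 m/s.
x = v_x t = 50.92 × 2.70 = 137 m.
y = 45.7 + v_y0 t − ½ g t² = 109 m.

x = 137 m, y = 109 m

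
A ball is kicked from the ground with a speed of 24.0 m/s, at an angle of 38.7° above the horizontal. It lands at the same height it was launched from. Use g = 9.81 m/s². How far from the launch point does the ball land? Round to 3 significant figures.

57.3 m

For level ground, R = v₀² sin(2θ) / g.
sin(2 × 38.7°) = sin 77.40° = 0.9759.
R = (24.0)² × 0.9759 / 9.81 = 57.3 m.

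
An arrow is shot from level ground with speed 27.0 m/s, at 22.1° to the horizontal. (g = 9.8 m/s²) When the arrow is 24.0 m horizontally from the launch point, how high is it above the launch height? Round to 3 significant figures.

v_x = 27.0 cos 22.1° = 25.02 m/s, v_y0 = 27.0 sin 22.1° = 10.16 m/s.
Time to reach x = 24.0 m: t = x / v_x = 24.0 / 25.02 = 0.9592 s.
y = v_y0 t − ½ g t² = 10.16×0.9592 − 4.900×0.9592² = 5.24 m.

5.24 m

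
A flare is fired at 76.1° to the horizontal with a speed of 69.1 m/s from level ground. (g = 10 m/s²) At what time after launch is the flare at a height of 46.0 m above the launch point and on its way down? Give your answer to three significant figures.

12.7 s

v_y0 = 69.1 sin 76.1° = 67.08 m/s.
Set y = v_y0 t − ½ g t² = 46.0: 5.000 t² − 67.08 t + 46.0 = 0.
t = [67.08 ± √(4500 − 920.0)] / 10 = (67.08 ± 59.83) / 10, giving t = 0.725 s or t = 12.7 s.
On the way down corresponds to the larger root: t = 12.7 s.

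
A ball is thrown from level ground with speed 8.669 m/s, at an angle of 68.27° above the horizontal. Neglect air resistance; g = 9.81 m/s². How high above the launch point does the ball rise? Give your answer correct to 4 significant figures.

3.305 m

Vertical component of launch velocity: v_y = 8.669 sin 68.27° = 8.0530 m/s.
At the highest point the vertical velocity is zero, so v_y² = 2 g h_max.
h_max = (8.0530)² / (2 × 9.81) = 64.851 / 19.62 = 3.305 m.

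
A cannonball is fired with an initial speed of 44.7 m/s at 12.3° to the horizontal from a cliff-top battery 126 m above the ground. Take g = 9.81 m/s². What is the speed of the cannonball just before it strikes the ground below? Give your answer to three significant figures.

v_x = 44.7 cos 12.3° = 43.67 m/s is unchanged throughout.
For the vertical component, v_y² = v_y0² + 2 g h = (9.522)² + 2×9.81×126 = 2563, so |v_y| = 50.63 m/s.
Impact speed = √(v_x² + v_y²) = √(1907 + 2563) = 66.9 m/s.

66.9 m/s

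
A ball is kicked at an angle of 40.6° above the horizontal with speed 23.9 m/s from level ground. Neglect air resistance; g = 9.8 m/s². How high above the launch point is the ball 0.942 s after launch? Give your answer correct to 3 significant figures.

10.3 m

v_y0 = 23.9 sin 40.6° = 15.55 m/s.
y(t) = v_y0 t − ½ g t² = 15.55×0.942 − 4.900×0.942² = 10.3 m.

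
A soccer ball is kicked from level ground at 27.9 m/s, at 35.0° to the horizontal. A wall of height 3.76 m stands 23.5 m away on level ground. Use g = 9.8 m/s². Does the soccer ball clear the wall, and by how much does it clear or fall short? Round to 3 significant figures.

v_x = 27.9 cos 35.0° = 22.85 m/s; v_y0 = 27.9 sin 35.0° = 16.00 m/s.
Time to reach the wall: t = 23.5 / 22.85 = 1.028 s.
Height at that point: y = 16.00×1.028 − 4.900×1.028² = 11.27 m.
That is 11.27 − 3.76 = 7.51 m above the top of the wall, so the soccer ball clears it.

Yes — it clears the wall by 7.51 m.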